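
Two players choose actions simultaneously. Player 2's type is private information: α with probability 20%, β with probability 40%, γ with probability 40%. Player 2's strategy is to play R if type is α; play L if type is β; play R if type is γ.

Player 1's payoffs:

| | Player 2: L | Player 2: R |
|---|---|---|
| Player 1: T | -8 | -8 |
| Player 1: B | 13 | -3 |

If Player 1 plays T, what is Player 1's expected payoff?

Take the expectation over Player 2's type, weighting each type's action by its prior probability.
E[T] = 0.2·(-8) + 0.4·(-8) + 0.4·(-8) = (-1.6) + (-3.2) + (-3.2) = -8

-8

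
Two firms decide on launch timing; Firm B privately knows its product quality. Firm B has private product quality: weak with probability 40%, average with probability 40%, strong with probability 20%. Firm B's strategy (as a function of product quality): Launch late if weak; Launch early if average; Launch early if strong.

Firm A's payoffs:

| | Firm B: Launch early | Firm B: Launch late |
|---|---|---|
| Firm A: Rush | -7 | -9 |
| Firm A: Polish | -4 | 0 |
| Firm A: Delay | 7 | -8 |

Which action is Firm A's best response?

E[Rush] = 0.4·(-9) + 0.4·(-7) + 0.2·(-7) = -7.8
E[Polish] = 0.4·(0) + 0.4·(-4) + 0.2·(-4) = -2.4
E[Delay] = 0.4·(-8) + 0.4·(7) + 0.2·(7) = 1
Best response: Delay (1 is the largest).

Delay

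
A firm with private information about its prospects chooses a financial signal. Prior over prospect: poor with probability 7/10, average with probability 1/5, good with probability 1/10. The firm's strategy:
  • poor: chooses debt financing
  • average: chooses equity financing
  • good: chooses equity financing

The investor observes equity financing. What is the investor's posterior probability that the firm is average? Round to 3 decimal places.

P(equity financing) = (7/10)·0 + (1/5)·1 + (1/10)·1 = 3/10
P(average | equity financing) = ((1/5)·1) / (3/10) = (1/5) / (3/10) = 2/3

0.667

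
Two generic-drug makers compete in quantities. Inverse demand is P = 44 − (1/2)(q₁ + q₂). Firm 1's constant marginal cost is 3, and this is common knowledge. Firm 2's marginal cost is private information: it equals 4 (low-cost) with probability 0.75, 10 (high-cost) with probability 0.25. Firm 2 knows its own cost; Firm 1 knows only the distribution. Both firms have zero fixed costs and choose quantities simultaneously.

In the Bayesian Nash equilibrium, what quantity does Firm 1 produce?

29

Firm 2 with cost c maximizes (44 − (1/2)(q₁+q₂) − c)·q₂, giving q₂(c) = (44 − c − (1/2)q₁).
E[c₂] = 0.75·4 + 0.25·10 = 5.5
Firm 1's FOC against E[q₂] yields q₁ = (44 − 2·3 + E[c₂])/(3/2) = (44 − 6 + 5.5)/(3/2) = 29.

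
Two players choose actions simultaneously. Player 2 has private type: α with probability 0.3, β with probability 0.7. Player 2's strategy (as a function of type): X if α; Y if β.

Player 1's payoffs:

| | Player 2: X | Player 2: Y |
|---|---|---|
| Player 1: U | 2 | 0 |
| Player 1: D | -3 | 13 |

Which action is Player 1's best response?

D

E[U] = 0.3·(2) + 0.7·(0) = 0.6
E[D] = 0.3·(-3) + 0.7·(13) = 8.2
Best response: D (8.2 is the largest).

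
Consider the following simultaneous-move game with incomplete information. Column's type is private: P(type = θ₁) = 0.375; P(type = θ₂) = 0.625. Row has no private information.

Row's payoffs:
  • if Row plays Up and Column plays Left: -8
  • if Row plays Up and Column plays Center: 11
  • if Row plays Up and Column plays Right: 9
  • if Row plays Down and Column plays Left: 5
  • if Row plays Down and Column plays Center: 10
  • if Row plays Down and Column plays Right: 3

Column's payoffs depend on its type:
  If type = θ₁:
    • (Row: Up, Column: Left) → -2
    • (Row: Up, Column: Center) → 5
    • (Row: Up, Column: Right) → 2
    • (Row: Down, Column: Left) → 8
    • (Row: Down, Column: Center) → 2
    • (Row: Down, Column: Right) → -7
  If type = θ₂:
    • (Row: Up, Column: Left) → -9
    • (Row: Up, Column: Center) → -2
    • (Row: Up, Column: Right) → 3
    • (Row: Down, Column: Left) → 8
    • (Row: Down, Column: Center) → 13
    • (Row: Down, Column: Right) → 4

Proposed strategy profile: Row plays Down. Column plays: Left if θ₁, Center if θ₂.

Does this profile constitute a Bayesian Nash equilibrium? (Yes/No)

Row plays Down: E[Down] = 0.375·(5) + 0.625·(10) = 8.125; E[Up] = 3.875. Best-responding. ✓
Column (type θ₁), facing Down: Left gives 8, Center gives 2, Right gives -7. Proposed Left is best. ✓
Column (type θ₂), facing Down: Left gives 8, Center gives 13, Right gives 4. Proposed Center is best. ✓

Yes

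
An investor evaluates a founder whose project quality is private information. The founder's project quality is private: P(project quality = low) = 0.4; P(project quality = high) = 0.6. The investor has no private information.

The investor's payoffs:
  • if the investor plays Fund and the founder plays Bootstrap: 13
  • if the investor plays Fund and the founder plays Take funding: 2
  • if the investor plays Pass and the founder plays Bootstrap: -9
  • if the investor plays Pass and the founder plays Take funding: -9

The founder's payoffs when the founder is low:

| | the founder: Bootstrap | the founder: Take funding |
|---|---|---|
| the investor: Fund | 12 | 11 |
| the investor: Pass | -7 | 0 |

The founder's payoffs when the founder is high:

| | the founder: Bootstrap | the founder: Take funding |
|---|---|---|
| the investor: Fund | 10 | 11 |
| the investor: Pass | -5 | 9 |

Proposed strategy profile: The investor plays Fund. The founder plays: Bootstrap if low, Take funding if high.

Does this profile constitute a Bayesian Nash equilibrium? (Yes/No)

The investor plays Fund: E[Fund] = 0.4·(13) + 0.6·(2) = 6.4; E[Pass] = -9. Best-responding. ✓
The founder (project quality low), facing Fund: Bootstrap gives 12, Take funding gives 11. Proposed Bootstrap is best. ✓
The founder (project quality high), facing Fund: Bootstrap gives 10, Take funding gives 11. Proposed Take funding is best. ✓

Yes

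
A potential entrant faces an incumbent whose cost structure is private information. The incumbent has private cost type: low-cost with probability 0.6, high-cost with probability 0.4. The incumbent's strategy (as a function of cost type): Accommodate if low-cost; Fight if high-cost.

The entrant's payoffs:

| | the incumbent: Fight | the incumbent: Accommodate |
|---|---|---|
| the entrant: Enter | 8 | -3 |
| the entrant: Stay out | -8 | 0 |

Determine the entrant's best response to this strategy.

Enter

E[Enter] = 0.6·(-3) + 0.4·(8) = 1.4
E[Stay out] = 0.6·(0) + 0.4·(-8) = -3.2
Best response: Enter (1.4 is the largest).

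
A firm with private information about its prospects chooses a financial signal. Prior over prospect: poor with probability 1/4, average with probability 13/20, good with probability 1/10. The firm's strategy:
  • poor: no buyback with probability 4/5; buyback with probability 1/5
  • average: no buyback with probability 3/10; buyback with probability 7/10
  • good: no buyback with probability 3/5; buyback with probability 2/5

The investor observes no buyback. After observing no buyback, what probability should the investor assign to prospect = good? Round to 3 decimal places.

0.132

P(no buyback) = (1/4)·(4/5) + (13/20)·(3/10) + (1/10)·(3/5) = 91/200
P(good | no buyback) = ((1/10)·(3/5)) / (91/200) = (3/50) / (91/200) = 12/91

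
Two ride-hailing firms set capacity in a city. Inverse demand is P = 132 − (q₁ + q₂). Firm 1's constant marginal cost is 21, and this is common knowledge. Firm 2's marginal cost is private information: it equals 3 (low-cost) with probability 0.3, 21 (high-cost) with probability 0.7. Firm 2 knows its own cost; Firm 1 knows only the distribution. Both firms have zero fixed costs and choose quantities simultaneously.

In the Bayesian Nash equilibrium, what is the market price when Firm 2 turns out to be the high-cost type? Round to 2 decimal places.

Each type of Firm 2 best-responds to q₁; Firm 1 best-responds to the expected q₂ over Firm 2's types.
Firm 2 with cost c maximizes (132 − (q₁+q₂) − c)·q₂, giving q₂(c) = (132 − c − q₁)/2.
E[c₂] = 0.3·3 + 0.7·21 = 15.6
Firm 1's FOC against E[q₂] yields q₁ = (132 − 2·21 + E[c₂])/3 = (132 − 42 + 15.6)/3 = 35.2.
q₂(high-cost) = 37.9, so P = 132 − (35.2 + 37.9) = 58.9.

58.90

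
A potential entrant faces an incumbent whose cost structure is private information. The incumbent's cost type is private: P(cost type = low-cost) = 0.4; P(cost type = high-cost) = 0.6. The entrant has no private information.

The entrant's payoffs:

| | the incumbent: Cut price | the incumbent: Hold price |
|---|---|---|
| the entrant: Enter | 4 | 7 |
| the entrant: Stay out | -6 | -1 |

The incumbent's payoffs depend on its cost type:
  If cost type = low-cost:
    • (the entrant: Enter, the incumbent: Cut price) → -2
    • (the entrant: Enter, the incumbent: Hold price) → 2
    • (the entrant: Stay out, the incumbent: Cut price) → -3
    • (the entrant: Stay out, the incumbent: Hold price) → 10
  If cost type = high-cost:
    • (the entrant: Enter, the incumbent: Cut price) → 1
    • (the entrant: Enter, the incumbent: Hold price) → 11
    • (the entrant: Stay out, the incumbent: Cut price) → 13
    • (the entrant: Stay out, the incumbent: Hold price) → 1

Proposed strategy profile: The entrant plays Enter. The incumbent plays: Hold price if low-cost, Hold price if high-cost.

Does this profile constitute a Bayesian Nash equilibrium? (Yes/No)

The entrant plays Enter: E[Enter] = 0.4·(7) + 0.6·(7) = 7; E[Stay out] = -1. Best-responding. ✓
The incumbent (cost type low-cost), facing Enter: Cut price gives -2, Hold price gives 2. Proposed Hold price is best. ✓
The incumbent (cost type high-cost), facing Enter: Cut price gives 1, Hold price gives 11. Proposed Hold price is best. ✓

Yes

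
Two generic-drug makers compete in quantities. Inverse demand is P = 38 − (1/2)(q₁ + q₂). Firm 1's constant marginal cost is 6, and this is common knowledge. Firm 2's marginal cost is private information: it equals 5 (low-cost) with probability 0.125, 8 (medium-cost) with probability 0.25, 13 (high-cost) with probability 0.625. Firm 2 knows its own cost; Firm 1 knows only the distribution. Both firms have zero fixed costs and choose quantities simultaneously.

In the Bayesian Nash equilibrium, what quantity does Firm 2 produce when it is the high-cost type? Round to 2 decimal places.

Each type of Firm 2 best-responds to q₁; Firm 1 best-responds to the expected q₂ over Firm 2's types.
Firm 2 with cost c maximizes (38 − (1/2)(q₁+q₂) − c)·q₂, giving q₂(c) = (38 − c − (1/2)q₁).
E[c₂] = 0.125·5 + 0.25·8 + 0.625·13 = 10.75
Firm 1's FOC against E[q₂] yields q₁ = (38 − 2·6 + E[c₂])/(3/2) = (38 − 12 + 10.75)/(3/2) = 24.5.
q₂(high-cost) = (38 − 13 − (1/2)·24.5) = 12.75.

12.75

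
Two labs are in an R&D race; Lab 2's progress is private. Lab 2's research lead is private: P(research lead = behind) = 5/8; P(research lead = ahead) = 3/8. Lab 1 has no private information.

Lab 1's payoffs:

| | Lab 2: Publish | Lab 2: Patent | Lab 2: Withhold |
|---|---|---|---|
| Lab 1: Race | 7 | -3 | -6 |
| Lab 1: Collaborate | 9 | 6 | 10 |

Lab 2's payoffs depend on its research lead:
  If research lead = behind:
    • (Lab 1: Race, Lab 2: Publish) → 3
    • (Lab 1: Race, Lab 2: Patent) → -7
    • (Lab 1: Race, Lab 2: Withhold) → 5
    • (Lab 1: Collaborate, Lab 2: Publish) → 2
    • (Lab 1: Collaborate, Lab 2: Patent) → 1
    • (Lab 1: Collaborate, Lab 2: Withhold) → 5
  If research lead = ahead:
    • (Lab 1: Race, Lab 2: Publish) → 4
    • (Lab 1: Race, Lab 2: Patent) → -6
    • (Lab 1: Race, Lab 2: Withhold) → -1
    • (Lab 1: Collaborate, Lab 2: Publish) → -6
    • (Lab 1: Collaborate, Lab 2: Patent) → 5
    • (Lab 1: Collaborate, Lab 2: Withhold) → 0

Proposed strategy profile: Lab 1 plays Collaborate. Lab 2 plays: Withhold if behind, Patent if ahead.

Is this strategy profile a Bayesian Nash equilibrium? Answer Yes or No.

Lab 1 plays Collaborate: E[Collaborate] = 5/8·(10) + 3/8·(6) = 17/2; E[Race] = -39/8. Best-responding. ✓
Lab 2 (research lead behind), facing Collaborate: Publish gives 2, Patent gives 1, Withhold gives 5. Proposed Withhold is best. ✓
Lab 2 (research lead ahead), facing Collaborate: Publish gives -6, Patent gives 5, Withhold gives 0. Proposed Patent is best. ✓

Yes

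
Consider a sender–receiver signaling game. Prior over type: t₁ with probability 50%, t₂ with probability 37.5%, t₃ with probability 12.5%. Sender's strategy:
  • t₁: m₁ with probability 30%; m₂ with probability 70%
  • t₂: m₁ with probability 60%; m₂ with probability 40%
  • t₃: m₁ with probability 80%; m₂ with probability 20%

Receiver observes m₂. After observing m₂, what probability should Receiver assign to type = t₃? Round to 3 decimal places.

P(m₂) = 0.5·0.7 + 0.375·0.4 + 0.125·0.2 = 0.525
P(t₃ | m₂) = (0.125·0.2) / 0.525 = 0.025 / 0.525 = 0.047619

0.048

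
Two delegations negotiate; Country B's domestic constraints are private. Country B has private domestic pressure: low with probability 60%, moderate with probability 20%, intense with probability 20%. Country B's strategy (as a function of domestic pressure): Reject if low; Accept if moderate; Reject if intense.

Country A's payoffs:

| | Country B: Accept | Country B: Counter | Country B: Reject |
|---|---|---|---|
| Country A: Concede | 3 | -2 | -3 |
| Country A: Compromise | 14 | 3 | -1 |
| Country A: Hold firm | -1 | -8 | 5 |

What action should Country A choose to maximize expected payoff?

Compute Country A's expected payoff for each action, taking the expectation over Country B's type.
E[Concede] = 0.6·(-3) + 0.2·(3) + 0.2·(-3) = -1.8
E[Compromise] = 0.6·(-1) + 0.2·(14) + 0.2·(-1) = 2
E[Hold firm] = 0.6·(5) + 0.2·(-1) + 0.2·(5) = 3.8
Best response: Hold firm (3.8 is the largest).

Hold firm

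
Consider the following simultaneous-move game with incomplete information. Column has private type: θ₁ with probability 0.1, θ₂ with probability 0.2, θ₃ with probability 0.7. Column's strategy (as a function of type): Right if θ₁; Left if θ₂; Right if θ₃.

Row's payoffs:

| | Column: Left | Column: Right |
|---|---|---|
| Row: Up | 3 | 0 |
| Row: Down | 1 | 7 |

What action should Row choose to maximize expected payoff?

Compute Row's expected payoff for each action, taking the expectation over Column's type.
E[Up] = 0.1·(0) + 0.2·(3) + 0.7·(0) = 0.6
E[Down] = 0.1·(7) + 0.2·(1) + 0.7·(7) = 5.8
Best response: Down (5.8 is the largest).

Down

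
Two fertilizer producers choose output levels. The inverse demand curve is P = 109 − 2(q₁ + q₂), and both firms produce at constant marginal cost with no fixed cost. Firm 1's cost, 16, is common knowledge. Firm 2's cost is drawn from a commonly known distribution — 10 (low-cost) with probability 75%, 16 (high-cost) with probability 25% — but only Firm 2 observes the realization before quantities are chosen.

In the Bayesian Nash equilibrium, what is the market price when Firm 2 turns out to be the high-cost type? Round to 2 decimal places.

47.75

Firm 2 with cost c maximizes (109 − 2(q₁+q₂) − c)·q₂, giving q₂(c) = (109 − c − 2q₁)/4.
E[c₂] = 0.75·10 + 0.25·16 = 11.5
Firm 1's FOC against E[q₂] yields q₁ = (109 − 2·16 + E[c₂])/6 = (109 − 32 + 11.5)/6 = 14.75.
q₂(high-cost) = 15.875, so P = 109 − 2·(14.75 + 15.875) = 47.75.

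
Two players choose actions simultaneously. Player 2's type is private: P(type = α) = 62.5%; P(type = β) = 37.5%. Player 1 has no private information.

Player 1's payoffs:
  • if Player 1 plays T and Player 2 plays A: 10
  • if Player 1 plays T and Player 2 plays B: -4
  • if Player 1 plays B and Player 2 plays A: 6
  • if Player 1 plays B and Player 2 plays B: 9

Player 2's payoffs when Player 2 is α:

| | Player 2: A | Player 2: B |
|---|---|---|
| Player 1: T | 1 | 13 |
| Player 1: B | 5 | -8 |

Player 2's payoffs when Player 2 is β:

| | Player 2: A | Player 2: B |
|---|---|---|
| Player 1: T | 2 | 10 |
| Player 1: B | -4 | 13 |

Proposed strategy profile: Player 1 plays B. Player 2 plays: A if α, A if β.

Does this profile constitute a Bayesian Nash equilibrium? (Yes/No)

No

Player 1 plays B: E[B] = 0.625·(6) + 0.375·(6) = 6; E[T] = 10. Not best-responding. ✗
Player 2 (type α), facing B: A gives 5, B gives -8. Proposed A is best. ✓
Player 2 (type β), facing B: A gives -4, B gives 13. Proposed A is not best — profitable deviation exists. ✗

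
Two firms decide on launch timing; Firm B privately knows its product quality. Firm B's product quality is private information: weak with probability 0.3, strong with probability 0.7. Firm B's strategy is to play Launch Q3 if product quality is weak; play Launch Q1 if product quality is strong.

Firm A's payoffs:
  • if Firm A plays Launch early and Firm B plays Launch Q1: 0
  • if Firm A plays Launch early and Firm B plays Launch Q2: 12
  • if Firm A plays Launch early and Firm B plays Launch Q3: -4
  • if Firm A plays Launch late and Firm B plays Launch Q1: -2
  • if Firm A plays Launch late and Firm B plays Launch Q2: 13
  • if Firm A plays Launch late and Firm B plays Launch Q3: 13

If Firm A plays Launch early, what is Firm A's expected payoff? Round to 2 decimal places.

Take the expectation over Firm B's product quality, weighting each type's action by its prior probability.
E[Launch early] = 0.3·(-4) + 0.7·0 = (-1.2) + 0 = -1.2

-1.20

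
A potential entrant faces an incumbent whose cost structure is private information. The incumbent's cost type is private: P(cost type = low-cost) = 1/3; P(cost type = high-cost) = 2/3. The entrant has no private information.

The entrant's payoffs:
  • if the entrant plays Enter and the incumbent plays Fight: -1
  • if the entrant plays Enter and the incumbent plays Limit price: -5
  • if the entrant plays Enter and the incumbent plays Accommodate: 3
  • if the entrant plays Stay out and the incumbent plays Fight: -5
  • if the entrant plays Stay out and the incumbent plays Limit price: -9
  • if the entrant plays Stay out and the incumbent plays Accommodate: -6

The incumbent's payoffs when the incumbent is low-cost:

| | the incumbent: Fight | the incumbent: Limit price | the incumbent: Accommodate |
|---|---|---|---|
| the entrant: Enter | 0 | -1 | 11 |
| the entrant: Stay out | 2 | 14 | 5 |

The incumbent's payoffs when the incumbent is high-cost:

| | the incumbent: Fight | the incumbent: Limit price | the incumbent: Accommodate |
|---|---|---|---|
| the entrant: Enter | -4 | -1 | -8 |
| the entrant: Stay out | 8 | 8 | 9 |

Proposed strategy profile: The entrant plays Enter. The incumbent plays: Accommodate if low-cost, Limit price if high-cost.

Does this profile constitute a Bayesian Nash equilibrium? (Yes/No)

Yes

A profile is a BNE iff every type of every player is best-responding given beliefs about the other side.
The entrant plays Enter: E[Enter] = 1/3·(3) + 2/3·(-5) = -7/3; E[Stay out] = -8. Best-responding. ✓
The incumbent (cost type low-cost), facing Enter: Fight gives 0, Limit price gives -1, Accommodate gives 11. Proposed Accommodate is best. ✓
The incumbent (cost type high-cost), facing Enter: Fight gives -4, Limit price gives -1, Accommodate gives -8. Proposed Limit price is best. ✓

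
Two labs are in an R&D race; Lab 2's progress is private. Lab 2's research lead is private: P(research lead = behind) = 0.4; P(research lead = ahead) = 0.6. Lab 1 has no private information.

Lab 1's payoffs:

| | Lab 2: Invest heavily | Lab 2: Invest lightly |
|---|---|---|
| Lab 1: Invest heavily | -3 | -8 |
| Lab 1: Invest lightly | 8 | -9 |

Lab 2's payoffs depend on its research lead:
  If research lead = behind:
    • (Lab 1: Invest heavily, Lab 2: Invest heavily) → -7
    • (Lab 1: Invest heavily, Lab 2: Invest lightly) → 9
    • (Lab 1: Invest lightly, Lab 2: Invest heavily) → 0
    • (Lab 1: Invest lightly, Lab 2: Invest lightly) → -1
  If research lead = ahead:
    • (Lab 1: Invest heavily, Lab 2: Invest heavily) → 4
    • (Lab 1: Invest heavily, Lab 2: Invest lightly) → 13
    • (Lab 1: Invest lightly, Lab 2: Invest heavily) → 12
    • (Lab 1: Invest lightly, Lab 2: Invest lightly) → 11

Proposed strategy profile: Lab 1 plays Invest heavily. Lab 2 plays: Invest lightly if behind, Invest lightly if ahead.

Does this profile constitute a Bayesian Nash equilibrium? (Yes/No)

Lab 1 plays Invest heavily: E[Invest heavily] = 0.4·(-8) + 0.6·(-8) = -8; E[Invest lightly] = -9. Best-responding. ✓
Lab 2 (research lead behind), facing Invest heavily: Invest heavily gives -7, Invest lightly gives 9. Proposed Invest lightly is best. ✓
Lab 2 (research lead ahead), facing Invest heavily: Invest heavily gives 4, Invest lightly gives 13. Proposed Invest lightly is best. ✓

Yes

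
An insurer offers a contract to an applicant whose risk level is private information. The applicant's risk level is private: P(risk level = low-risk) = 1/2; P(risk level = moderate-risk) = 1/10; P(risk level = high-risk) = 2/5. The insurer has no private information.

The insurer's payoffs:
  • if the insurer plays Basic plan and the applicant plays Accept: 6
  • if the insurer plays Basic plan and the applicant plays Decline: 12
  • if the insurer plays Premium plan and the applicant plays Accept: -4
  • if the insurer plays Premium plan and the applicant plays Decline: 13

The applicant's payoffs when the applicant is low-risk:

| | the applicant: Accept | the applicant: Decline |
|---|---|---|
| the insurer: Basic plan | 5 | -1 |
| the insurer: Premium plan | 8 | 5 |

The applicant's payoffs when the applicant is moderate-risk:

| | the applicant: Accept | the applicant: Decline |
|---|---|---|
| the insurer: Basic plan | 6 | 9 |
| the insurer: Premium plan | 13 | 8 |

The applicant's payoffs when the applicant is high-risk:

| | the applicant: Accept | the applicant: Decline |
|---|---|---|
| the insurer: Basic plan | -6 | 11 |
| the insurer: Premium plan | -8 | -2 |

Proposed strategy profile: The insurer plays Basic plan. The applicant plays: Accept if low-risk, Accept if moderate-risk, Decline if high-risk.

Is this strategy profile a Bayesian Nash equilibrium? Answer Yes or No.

The insurer plays Basic plan: E[Basic plan] = 1/2·(6) + 1/10·(6) + 2/5·(12) = 42/5; E[Premium plan] = 14/5. Best-responding. ✓
The applicant (risk level low-risk), facing Basic plan: Accept gives 5, Decline gives -1. Proposed Accept is best. ✓
The applicant (risk level moderate-risk), facing Basic plan: Accept gives 6, Decline gives 9. Proposed Accept is not best — profitable deviation exists. ✗
The applicant (risk level high-risk), facing Basic plan: Accept gives -6, Decline gives 11. Proposed Decline is best. ✓

No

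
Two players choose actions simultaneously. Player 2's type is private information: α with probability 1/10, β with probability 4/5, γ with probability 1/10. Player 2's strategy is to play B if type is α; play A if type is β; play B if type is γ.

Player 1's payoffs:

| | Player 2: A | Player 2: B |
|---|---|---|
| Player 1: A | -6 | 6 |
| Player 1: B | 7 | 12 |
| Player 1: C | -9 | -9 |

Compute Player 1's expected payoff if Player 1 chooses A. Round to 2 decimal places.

-3.60

E[A] = 1/10·6 + 4/5·(-6) + 1/10·6 = 3/5 + (-24/5) + 3/5 = -18/5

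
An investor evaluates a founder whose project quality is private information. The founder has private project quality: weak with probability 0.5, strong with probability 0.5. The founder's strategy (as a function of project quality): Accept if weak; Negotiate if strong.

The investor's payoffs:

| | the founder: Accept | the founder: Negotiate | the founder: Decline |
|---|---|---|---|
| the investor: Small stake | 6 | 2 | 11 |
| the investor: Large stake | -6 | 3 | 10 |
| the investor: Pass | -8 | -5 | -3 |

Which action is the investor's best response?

Compute the investor's expected payoff for each action, taking the expectation over the founder's type.
E[Small stake] = 0.5·(6) + 0.5·(2) = 4
E[Large stake] = 0.5·(-6) + 0.5·(3) = -1.5
E[Pass] = 0.5·(-8) + 0.5·(-5) = -6.5
Best response: Small stake (4 is the largest).

Small stake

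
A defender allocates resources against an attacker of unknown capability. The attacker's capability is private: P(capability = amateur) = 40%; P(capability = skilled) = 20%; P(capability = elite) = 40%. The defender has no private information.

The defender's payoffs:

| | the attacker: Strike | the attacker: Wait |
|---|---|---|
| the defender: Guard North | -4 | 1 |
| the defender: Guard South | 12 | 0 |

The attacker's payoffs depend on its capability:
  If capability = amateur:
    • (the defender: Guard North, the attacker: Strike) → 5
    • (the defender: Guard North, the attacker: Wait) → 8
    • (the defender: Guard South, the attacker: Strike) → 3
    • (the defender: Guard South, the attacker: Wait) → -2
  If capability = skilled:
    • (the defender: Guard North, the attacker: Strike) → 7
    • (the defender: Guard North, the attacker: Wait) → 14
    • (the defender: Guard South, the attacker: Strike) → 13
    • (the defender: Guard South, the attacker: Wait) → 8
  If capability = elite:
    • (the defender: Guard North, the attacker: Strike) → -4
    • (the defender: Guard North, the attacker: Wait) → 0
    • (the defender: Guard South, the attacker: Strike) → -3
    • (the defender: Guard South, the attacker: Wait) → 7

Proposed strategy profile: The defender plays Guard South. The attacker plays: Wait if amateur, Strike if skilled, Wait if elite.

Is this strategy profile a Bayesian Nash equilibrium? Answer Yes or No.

No

The defender plays Guard South: E[Guard South] = 0.4·(0) + 0.2·(12) + 0.4·(0) = 2.4; E[Guard North] = 0. Best-responding. ✓
The attacker (capability amateur), facing Guard South: Strike gives 3, Wait gives -2. Proposed Wait is not best — profitable deviation exists. ✗
The attacker (capability skilled), facing Guard South: Strike gives 13, Wait gives 8. Proposed Strike is best. ✓
The attacker (capability elite), facing Guard South: Strike gives -3, Wait gives 7. Proposed Wait is best. ✓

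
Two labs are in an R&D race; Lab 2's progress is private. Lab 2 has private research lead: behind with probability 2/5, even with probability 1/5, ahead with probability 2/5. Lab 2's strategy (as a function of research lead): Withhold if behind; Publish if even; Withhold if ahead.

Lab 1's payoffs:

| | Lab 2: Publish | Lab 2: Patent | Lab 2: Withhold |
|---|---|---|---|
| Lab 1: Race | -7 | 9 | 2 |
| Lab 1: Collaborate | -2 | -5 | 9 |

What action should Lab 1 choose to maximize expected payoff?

Collaborate

E[Race] = 2/5·(2) + 1/5·(-7) + 2/5·(2) = 1/5
E[Collaborate] = 2/5·(9) + 1/5·(-2) + 2/5·(9) = 34/5
Best response: Collaborate (34/5 is the largest).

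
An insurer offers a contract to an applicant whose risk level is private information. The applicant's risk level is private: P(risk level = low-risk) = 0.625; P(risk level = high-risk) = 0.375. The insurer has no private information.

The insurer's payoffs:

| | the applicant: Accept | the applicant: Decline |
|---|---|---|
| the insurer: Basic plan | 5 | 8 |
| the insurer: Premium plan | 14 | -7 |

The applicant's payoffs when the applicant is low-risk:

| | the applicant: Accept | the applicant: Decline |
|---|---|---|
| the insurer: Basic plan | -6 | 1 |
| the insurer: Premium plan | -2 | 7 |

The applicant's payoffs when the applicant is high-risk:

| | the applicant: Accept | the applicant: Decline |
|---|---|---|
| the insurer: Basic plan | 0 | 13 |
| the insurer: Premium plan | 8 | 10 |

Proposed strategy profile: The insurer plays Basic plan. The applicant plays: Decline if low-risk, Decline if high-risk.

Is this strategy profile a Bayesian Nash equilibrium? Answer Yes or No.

The insurer plays Basic plan: E[Basic plan] = 0.625·(8) + 0.375·(8) = 8; E[Premium plan] = -7. Best-responding. ✓
The applicant (risk level low-risk), facing Basic plan: Accept gives -6, Decline gives 1. Proposed Decline is best. ✓
The applicant (risk level high-risk), facing Basic plan: Accept gives 0, Decline gives 13. Proposed Decline is best. ✓

Yes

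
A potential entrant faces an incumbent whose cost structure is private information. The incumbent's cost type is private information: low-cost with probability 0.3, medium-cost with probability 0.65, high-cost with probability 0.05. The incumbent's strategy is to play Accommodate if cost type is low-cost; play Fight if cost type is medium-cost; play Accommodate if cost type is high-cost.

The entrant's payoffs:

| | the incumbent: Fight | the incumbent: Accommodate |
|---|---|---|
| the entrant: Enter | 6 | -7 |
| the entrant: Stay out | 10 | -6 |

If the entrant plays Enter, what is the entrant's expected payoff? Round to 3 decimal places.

1.450

E[Enter] = 0.3·(-7) + 0.65·6 + 0.05·(-7) = (-2.1) + 3.9 + (-0.35) = 1.45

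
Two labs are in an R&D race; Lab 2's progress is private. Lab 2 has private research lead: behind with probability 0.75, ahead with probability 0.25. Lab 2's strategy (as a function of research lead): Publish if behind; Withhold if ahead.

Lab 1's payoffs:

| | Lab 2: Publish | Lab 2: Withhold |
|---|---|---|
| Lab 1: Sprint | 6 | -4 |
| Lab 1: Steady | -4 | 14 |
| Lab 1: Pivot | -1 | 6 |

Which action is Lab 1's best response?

Sprint

Compute Lab 1's expected payoff for each action, taking the expectation over Lab 2's type.
E[Sprint] = 0.75·(6) + 0.25·(-4) = 3.5
E[Steady] = 0.75·(-4) + 0.25·(14) = 0.5
E[Pivot] = 0.75·(-1) + 0.25·(6) = 0.75
Best response: Sprint (3.5 is the largest).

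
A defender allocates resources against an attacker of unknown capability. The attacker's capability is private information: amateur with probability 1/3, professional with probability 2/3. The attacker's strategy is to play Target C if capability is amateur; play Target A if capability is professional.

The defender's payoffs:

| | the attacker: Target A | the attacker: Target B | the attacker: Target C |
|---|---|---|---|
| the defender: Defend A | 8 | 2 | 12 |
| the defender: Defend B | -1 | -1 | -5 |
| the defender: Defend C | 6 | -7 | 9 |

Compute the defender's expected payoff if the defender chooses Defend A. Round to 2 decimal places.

Take the expectation over the attacker's capability, weighting each type's action by its prior probability.
E[Defend A] = 1/3·12 + 2/3·8 = 4 + 16/3 = 28/3

9.33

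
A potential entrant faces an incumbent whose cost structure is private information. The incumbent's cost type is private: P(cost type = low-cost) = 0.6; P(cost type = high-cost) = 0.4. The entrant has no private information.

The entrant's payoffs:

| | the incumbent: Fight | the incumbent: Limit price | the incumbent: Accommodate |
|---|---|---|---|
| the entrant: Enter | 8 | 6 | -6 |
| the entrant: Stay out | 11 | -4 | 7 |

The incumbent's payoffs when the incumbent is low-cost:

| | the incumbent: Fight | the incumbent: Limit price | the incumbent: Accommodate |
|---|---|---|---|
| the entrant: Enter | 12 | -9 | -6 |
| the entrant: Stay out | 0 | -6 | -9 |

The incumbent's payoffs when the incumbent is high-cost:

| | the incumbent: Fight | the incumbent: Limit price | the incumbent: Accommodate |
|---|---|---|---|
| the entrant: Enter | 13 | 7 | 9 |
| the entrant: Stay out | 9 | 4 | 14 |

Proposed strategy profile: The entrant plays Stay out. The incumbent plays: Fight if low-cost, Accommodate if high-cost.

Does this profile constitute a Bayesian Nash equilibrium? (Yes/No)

A profile is a BNE iff every type of every player is best-responding given beliefs about the other side.
The entrant plays Stay out: E[Stay out] = 0.6·(11) + 0.4·(7) = 9.4; E[Enter] = 2.4. Best-responding. ✓
The incumbent (cost type low-cost), facing Stay out: Fight gives 0, Limit price gives -6, Accommodate gives -9. Proposed Fight is best. ✓
The incumbent (cost type high-cost), facing Stay out: Fight gives 9, Limit price gives 4, Accommodate gives 14. Proposed Accommodate is best. ✓

Yes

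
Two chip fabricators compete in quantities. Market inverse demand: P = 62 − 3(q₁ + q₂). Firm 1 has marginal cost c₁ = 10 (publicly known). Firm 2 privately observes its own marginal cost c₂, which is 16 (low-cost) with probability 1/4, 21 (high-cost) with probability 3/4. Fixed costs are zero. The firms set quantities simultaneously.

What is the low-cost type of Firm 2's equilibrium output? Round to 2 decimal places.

Each type of Firm 2 best-responds to q₁; Firm 1 best-responds to the expected q₂ over Firm 2's types.
Firm 2 with cost c maximizes (62 − 3(q₁+q₂) − c)·q₂, giving q₂(c) = (62 − c − 3q₁)/6.
E[c₂] = 1/4·16 + 3/4·21 = 19.75
Firm 1's FOC against E[q₂] yields q₁ = (62 − 2·10 + E[c₂])/9 = (62 − 20 + 19.75)/9 = 6.86111.
q₂(low-cost) = (62 − 16 − 3·6.86111)/6 = 4.23611.

4.24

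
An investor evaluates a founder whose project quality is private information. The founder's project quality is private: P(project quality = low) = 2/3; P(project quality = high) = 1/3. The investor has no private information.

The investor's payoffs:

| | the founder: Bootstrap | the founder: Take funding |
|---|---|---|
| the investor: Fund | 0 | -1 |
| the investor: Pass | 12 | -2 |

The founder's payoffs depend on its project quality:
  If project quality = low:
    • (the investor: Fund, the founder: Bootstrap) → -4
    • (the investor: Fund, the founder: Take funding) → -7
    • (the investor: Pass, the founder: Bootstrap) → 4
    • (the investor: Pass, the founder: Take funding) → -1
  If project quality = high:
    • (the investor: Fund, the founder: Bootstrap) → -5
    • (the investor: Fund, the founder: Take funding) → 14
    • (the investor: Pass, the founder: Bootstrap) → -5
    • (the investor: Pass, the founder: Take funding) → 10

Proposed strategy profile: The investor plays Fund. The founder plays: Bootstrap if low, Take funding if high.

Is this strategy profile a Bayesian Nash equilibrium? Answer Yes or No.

A profile is a BNE iff every type of every player is best-responding given beliefs about the other side.
The investor plays Fund: E[Fund] = 2/3·(0) + 1/3·(-1) = -1/3; E[Pass] = 22/3. Not best-responding. ✗
The founder (project quality low), facing Fund: Bootstrap gives -4, Take funding gives -7. Proposed Bootstrap is best. ✓
The founder (project quality high), facing Fund: Bootstrap gives -5, Take funding gives 14. Proposed Take funding is best. ✓

No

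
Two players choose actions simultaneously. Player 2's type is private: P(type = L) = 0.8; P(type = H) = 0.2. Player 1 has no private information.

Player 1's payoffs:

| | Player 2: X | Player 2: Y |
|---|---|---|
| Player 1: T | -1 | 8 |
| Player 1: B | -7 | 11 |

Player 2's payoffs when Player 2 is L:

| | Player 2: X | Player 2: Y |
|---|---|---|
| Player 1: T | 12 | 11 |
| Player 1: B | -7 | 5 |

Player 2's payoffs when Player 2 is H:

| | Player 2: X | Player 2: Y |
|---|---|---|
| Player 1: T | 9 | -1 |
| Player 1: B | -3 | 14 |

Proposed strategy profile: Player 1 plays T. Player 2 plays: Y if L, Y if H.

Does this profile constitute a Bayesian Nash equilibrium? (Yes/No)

Player 1 plays T: E[T] = 0.8·(8) + 0.2·(8) = 8; E[B] = 11. Not best-responding. ✗
Player 2 (type L), facing T: X gives 12, Y gives 11. Proposed Y is not best — profitable deviation exists. ✗
Player 2 (type H), facing T: X gives 9, Y gives -1. Proposed Y is not best — profitable deviation exists. ✗

No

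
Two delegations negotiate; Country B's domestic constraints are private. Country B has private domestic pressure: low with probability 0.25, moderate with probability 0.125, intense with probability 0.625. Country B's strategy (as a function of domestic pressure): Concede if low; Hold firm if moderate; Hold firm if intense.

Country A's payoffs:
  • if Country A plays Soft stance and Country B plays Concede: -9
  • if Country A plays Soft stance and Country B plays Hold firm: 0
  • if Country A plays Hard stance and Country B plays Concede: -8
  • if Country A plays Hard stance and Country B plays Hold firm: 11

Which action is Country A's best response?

E[Soft stance] = 0.25·(-9) + 0.125·(0) + 0.625·(0) = -2.25
E[Hard stance] = 0.25·(-8) + 0.125·(11) + 0.625·(11) = 6.25
Best response: Hard stance (6.25 is the largest).

Hard stance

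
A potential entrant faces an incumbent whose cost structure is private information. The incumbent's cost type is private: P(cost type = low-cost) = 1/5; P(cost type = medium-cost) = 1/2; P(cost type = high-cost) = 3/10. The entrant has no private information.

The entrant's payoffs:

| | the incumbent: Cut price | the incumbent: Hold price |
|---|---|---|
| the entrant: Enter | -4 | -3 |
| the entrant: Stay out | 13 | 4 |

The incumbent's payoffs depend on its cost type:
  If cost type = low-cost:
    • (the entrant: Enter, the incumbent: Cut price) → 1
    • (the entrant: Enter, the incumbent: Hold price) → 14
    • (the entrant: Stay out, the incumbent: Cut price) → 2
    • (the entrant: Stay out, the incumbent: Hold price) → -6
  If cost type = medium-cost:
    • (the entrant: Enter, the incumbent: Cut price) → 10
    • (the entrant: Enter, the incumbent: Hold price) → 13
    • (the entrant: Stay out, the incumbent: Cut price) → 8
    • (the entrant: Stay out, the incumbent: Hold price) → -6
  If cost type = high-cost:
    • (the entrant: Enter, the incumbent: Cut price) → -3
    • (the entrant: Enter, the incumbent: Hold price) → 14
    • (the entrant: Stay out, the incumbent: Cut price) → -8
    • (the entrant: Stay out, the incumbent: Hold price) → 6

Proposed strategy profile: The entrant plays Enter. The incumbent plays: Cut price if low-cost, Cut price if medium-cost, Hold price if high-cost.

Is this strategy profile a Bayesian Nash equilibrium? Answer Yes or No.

No

The entrant plays Enter: E[Enter] = 1/5·(-4) + 1/2·(-4) + 3/10·(-3) = -37/10; E[Stay out] = 103/10. Not best-responding. ✗
The incumbent (cost type low-cost), facing Enter: Cut price gives 1, Hold price gives 14. Proposed Cut price is not best — profitable deviation exists. ✗
The incumbent (cost type medium-cost), facing Enter: Cut price gives 10, Hold price gives 13. Proposed Cut price is not best — profitable deviation exists. ✗
The incumbent (cost type high-cost), facing Enter: Cut price gives -3, Hold price gives 14. Proposed Hold price is best. ✓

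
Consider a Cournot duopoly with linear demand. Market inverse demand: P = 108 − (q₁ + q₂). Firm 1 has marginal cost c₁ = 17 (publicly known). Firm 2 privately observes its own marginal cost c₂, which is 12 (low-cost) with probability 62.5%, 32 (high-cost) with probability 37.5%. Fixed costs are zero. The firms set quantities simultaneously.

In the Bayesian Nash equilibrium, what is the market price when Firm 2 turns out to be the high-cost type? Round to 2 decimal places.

Type-c best response for Firm 2: q₂(c) = (108 − c)/2 − q₁/2.
Firm 1 maximizes expected profit; its first-order condition is 108 − 2q₁ − E[q₂] − 17 = 0.
Substituting E[q₂] and solving: E[c₂] = 19.5, so q₁ = (108 − 2·17 + 19.5)/3 = 31.1667.
q₂(high-cost) = 22.4167, so P = 108 − (31.1667 + 22.4167) = 54.4167.

54.42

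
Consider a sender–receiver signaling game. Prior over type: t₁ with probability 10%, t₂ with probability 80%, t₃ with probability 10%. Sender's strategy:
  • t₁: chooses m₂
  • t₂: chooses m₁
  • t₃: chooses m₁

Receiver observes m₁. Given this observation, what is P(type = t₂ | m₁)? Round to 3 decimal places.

P(m₁) = 0.1·0 + 0.8·1 + 0.1·1 = 0.9
P(t₂ | m₁) = (0.8·1) / 0.9 = 0.8 / 0.9 = 0.888889

0.889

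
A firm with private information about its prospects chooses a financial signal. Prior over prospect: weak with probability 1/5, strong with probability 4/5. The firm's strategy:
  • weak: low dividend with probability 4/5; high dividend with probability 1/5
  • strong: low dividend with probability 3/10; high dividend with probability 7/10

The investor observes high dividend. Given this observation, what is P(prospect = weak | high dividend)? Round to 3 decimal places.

0.067

Apply Bayes' rule using the sender's strategy as the likelihood.
P(high dividend) = (1/5)·(1/5) + (4/5)·(7/10) = 3/5
P(weak | high dividend) = ((1/5)·(1/5)) / (3/5) = (1/25) / (3/5) = 1/15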